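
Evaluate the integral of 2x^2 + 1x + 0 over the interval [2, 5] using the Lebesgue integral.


The Lebesgue integral of a Riemann-integrable function agrees with the Riemann integral.
Antiderivative F(x) = (2/3)x^3 + (1/2)x^2 + 0x
F(5) = (2/3)*5^3 + (1/2)*5^2 + 0*5
     = (2/3)*125 + (1/2)*25 + 0*5
     = 83.333333 + 12.5 + 0
     = 95.833333
F(2) = 7.333333
Integral = F(5) - F(2) = 95.833333 - 7.333333 = 88.5


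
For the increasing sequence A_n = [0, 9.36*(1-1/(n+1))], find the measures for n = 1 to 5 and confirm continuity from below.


By continuity of measure from below: if A_n increases to A, then m(A_n) -> m(A).
Here A = [0, 9.36], so m(A) = 9.36
Step 1: a_1 = 9.36*(1 - 1/2) = 4.68, m(A_1) = 4.68
Step 2: a_2 = 9.36*(1 - 1/3) = 6.24, m(A_2) = 6.24
Step 3: a_3 = 9.36*(1 - 1/4) = 7.02, m(A_3) = 7.02
Step 4: a_4 = 9.36*(1 - 1/5) = 7.488, m(A_4) = 7.488
Step 5: a_5 = 9.36*(1 - 1/6) = 7.8, m(A_5) = 7.8
Limit: m(A_n) -> m([0,9.36]) = 9.36


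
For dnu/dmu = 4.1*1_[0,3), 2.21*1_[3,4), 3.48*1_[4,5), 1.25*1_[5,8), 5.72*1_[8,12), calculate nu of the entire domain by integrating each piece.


Integrate each piece of the Radon-Nikodym derivative:
Step 1: integral_0^3 4.1 dx = 4.1*(3-0) = 4.1*3 = 12.3
Step 2: integral_3^4 2.21 dx = 2.21*(4-3) = 2.21*1 = 2.21
Step 3: integral_4^5 3.48 dx = 3.48*(5-4) = 3.48*1 = 3.48
Step 4: integral_5^8 1.25 dx = 1.25*(8-5) = 1.25*3 = 3.75
Step 5: integral_8^12 5.72 dx = 5.72*(12-8) = 5.72*4 = 22.88
Total: 12.3 + 2.21 + 3.48 + 3.75 + 22.88 = 44.62


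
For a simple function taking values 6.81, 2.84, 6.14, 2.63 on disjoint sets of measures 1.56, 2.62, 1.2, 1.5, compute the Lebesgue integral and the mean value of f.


Step 1: Integral = sum(value_i * measure_i)
= 6.81*1.56 + 2.84*2.62 + 6.14*1.2 + 2.63*1.5
= 10.6236 + 7.4408 + 7.368 + 3.945
= 29.3774
Step 2: Total measure of domain = 1.56 + 2.62 + 1.2 + 1.5 = 6.88
Step 3: Average value = 29.3774 / 6.88 = 4.269971


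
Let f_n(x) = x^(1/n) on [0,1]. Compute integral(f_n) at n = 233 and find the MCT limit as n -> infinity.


At n = 233: f_233(x) = x^(1/233).
Step 1: integral(x^(1/233), 0, 1) = [x^(1/233+1) / (1/233+1)] from 0 to 1
     = 1 / (1/233 + 1) = 1 / ((233+1)/233) = 233/(233+1)
     = 233/234 = 0.995726
Step 2: As n -> infinity, f_n(x) = x^(1/n) -> 1 for x in (0,1], and f_n is increasing in n.
By MCT, lim_n integral(f_n) = integral(lim_n f_n) = integral(1, 0, 1) = 1.
Step 3: Verify convergence: 233/234 = 0.995726 -> 1


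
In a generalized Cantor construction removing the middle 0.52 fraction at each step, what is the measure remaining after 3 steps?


Step 1: At each step, fraction remaining = 1 - 0.52 = 0.48
Step 2: After 3 steps, measure = (0.48)^3
Step 3: Computing the power step by step:
  After step 1: 0.48
  After step 2: 0.2304
  After step 3: 0.110592
Result = 0.110592


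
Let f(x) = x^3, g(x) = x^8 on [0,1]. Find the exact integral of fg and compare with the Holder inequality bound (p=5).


Step 1: Exact integral of f*g = integral(x^11, 0, 1) = 1/12
     = 0.083333
Step 2: Holder bound with p=5, q=1.25:
  ||f||_p = (integral x^15 dx)^(1/5) = (1/16)^(1/5) = 0.574349
  ||g||_q = (integral x^10 dx)^(1/1.25) = (1/11)^(1/1.25) = 0.146854
Step 3: Holder bound = ||f||_p * ||g||_q = 0.574349 * 0.146854 = 0.084345
Verification: 0.083333 <= 0.084345 (Holder holds)


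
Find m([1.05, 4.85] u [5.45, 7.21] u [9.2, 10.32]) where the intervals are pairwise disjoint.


For pairwise disjoint intervals, m(union) = sum of lengths.
= (4.85 - 1.05) + (7.21 - 5.45) + (10.32 - 9.2)
= 3.8 + 1.76 + 1.12
= 6.68


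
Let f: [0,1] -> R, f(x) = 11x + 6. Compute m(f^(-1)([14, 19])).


f^(-1)([14, 19]) = {x : 14 <= 11x + 6 <= 19}
Solving: (14 - 6)/11 <= x <= (19 - 6)/11
= [0.727273, 1.181818]
Intersecting with [0,1]: [0.727273, 1]
Measure = 1 - 0.727273 = 0.272727


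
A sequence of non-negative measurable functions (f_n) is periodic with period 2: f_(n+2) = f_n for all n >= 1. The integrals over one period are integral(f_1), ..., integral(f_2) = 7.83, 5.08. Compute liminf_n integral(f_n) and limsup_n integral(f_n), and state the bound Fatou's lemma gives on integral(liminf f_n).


The sequence (integral(f_n)) is periodic with period 2, repeating the values 7.83, 5.08 indefinitely.
Step 1: For a periodic sequence, every tail (a_m, a_(m+1), ...) contains all 2 period values infinitely often.
Step 2: Hence inf of every tail = min of the period values = min(7.83, 5.08) = 5.08.
        liminf_n integral(f_n) = sup over m of (inf of tail from m) = 5.08.
Step 3: Similarly sup of every tail = max of the period values = 7.83.
        limsup_n integral(f_n) = 7.83.
Step 4: Fatou's lemma: integral(liminf_n f_n) <= liminf_n integral(f_n) = 5.08.
        So the integral of the pointwise liminf is at most 5.08.


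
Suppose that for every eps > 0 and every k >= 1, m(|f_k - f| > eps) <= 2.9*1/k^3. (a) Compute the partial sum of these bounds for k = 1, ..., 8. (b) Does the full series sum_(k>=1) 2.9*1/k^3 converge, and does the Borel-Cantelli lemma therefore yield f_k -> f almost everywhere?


Step 1: List the terms 2.9*1/k^3 for k = 1 to 8:
  k=1: 2.9
  k=2: 0.3625
  k=3: 0.107407
  k=4: 0.045312
  k=5: 0.0232
  k=6: 0.013426
  k=7: 0.008455
  k=8: 0.005664
Step 2: Partial sum = 2.9 + 0.3625 + 0.107407 + 0.045312 + 0.0232 + 0.013426 + 0.008455 + 0.005664
     = 3.465965
Step 3: The full series sum_(k>=1) 2.9*1/k^3 converges (p-series with p = 3 > 1; a constant multiple of a convergent series converges).
Step 4: Fix eps > 0. Since sum_k m(|f_k - f| > eps) < infinity, the Borel-Cantelli lemma gives
        m(limsup_k {|f_k - f| > eps}) = 0, i.e. for a.e. x, |f_k(x) - f(x)| <= eps for all large k.
        Applying this with eps = 1/j for j = 1, 2, ... and intersecting the countably many full-measure sets,
        for a.e. x we get limsup_k |f_k(x) - f(x)| <= 1/j for every j, hence f_k -> f almost everywhere.
Conclusion: series converges; Borel-Cantelli yields f_k -> f a.e.


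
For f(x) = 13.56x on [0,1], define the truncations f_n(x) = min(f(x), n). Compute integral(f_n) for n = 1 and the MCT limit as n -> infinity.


f(x) = 13.56x on [0,1]; f_n(x) = min(13.56x, n). At n = 1:
Step 1: f(x) reaches 1 at x = 1/13.56 = 0.073746
Step 2: integral(f_1) = integral(13.56x, 0, 0.073746) + integral(1, 0.073746, 1)
       = 13.56*0.073746^2/2 + 1*(1 - 0.073746)
       = 0.036873 + 0.926254
       = 0.963127
Step 3: As n -> infinity, f_n increases to f, so by MCT integral(f_n) -> integral(f) = 13.56/2 = 6.78.
Convergence: integral(f_1) = 0.963127 -> 6.78 as n -> infinity


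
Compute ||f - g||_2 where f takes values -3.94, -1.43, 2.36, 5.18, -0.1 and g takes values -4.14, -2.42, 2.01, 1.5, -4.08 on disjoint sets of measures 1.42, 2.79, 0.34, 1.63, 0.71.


Step 1: Compute differences f_i - g_i:
  -3.94 - -4.14 = 0.2
  -1.43 - -2.42 = 0.99
  2.36 - 2.01 = 0.35
  5.18 - 1.5 = 3.68
  -0.1 - -4.08 = 3.98
Step 2: Compute |diff|^2 * measure for each set:
  |0.2|^2 * 1.42 = 0.04 * 1.42 = 0.0568
  |0.99|^2 * 2.79 = 0.9801 * 2.79 = 2.734479
  |0.35|^2 * 0.34 = 0.1225 * 0.34 = 0.04165
  |3.68|^2 * 1.63 = 13.5424 * 1.63 = 22.074112
  |3.98|^2 * 0.71 = 15.8404 * 0.71 = 11.246684
Step 3: Sum = 36.153725
Step 4: ||f-g||_2 = (36.153725)^(1/2) = 6.012797


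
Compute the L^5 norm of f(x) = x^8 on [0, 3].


Step 1: ||f||_5 = (integral_0^3 |x^8|^5 dx)^(1/5)
     = (integral_0^3 x^40 dx)^(1/5)
Step 2: integral_0^3 x^40 dx = [x^41/(41)] from 0 to 3 = 3^41/41
     = 36472996377170786403/41 = 8.895853e+17
Step 3: ||f||_5 = (8.895853e+17)^(1/5) = 3888.996187


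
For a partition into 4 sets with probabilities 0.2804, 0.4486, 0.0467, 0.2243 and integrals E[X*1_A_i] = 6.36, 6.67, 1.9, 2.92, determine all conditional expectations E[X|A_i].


For each cell A_i: E[X|A_i] = E[X*1_A_i] / P(A_i)
Step 1: E[X|A_1] = 6.36 / 0.2804 = 22.681883
Step 2: E[X|A_2] = 6.67 / 0.4486 = 14.86848
Step 3: E[X|A_3] = 1.9 / 0.0467 = 40.685225
Step 4: E[X|A_4] = 2.92 / 0.2243 = 13.018279
Verification: E[X] = sum E[X*1_A_i] = 6.36 + 6.67 + 1.9 + 2.92 = 17.85


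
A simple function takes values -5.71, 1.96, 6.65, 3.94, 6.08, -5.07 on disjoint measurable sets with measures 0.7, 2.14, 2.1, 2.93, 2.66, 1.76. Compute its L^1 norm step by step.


Step 1: Compute |f_i|^1 for each value:
  |-5.71|^1 = 5.71
  |1.96|^1 = 1.96
  |6.65|^1 = 6.65
  |3.94|^1 = 3.94
  |6.08|^1 = 6.08
  |-5.07|^1 = 5.07
Step 2: Multiply by measures and sum:
  5.71 * 0.7 = 3.997
  1.96 * 2.14 = 4.1944
  6.65 * 2.1 = 13.965
  3.94 * 2.93 = 11.5442
  6.08 * 2.66 = 16.1728
  5.07 * 1.76 = 8.9232
Sum = 3.997 + 4.1944 + 13.965 + 11.5442 + 16.1728 + 8.9232 = 58.7966
Step 3: Take the p-th root:
||f||_1 = (58.7966)^(1/1) = 58.7966


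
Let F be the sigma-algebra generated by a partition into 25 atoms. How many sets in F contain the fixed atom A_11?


Each element of F is a union of some subset S of the 25 atoms.
The element contains A_11 iff A_11 is in S.
So we count subsets S of {A_1,...,A_25} with A_11 in S: choose freely among the other 24 atoms.
Count = 2^(25-1) = 2^24 = 16777216.


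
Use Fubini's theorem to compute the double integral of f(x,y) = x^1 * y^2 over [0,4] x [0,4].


By Fubini's theorem, the double integral factors as a product of single integrals:
Step 1: integral_0^4 x^1 dx = [x^2/2] from 0 to 4
     = 4^2/2 = 8
Step 2: integral_0^4 y^2 dy = [y^3/3] from 0 to 4
     = 4^3/3 = 21.333333
Step 3: Double integral = 8 * 21.333333 = 170.666667


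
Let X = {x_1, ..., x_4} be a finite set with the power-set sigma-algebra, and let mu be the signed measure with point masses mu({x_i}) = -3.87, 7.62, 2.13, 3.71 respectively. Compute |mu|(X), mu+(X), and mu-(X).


Step 1: Every measurable set is a union of atoms (the cells / points), so a Hahn decomposition is
  obtained by grouping atoms by sign: P = union of atoms with mu > 0, N = union of the remaining atoms.
  Atoms in P (indices): 2, 3, 4;  atoms in N (indices): 1
  Positive values: 7.62, 2.13, 3.71
  Negative values: -3.87
Step 2: mu+(X) = mu(P) = sum of positive atom values = 13.46
Step 3: mu-(X) = -mu(N) = sum of |negative atom values| = 3.87
Step 4: |mu|(X) = mu+(X) + mu-(X) = 13.46 + 3.87 = 17.33


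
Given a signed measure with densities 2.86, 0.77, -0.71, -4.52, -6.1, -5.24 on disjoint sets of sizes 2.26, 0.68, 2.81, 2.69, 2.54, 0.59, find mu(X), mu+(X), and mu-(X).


Step 1: Compute signed measure on each set:
  Set 1: 2.86 * 2.26 = 6.4636
  Set 2: 0.77 * 0.68 = 0.5236
  Set 3: -0.71 * 2.81 = -1.9951
  Set 4: -4.52 * 2.69 = -12.1588
  Set 5: -6.1 * 2.54 = -15.494
  Set 6: -5.24 * 0.59 = -3.0916
Step 2: Total signed measure = (6.4636) + (0.5236) + (-1.9951) + (-12.1588) + (-15.494) + (-3.0916)
     = -25.7523
Step 3: Positive part mu+(X) = sum of positive contributions = 6.9872
Step 4: Negative part mu-(X) = |sum of negative contributions| = 32.7395


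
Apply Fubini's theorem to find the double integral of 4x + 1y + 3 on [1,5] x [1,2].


By Fubini, integrate in x first, then y.
Step 1: Fix y, integrate over x in [1,5]:
  integral(4x + 1y + 3, x=1..5)
  = 4*(5^2 - 1^2)/2 + (1y + 3)*(5 - 1)
  = 48 + (1y + 3)*4
  = 48 + 4y + 12
  = 60 + 4y
Step 2: Integrate over y in [1,2]:
  integral(60 + 4y, y=1..2)
  = 60*1 + 4*(2^2 - 1^2)/2
  = 60 + 6
  = 66


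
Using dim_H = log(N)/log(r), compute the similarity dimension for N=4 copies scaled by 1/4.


For a self-similar set with N copies scaled by 1/r:
dim_H = log(N)/log(r) = log(4)/log(4)
= 1.386294/1.386294
= 1


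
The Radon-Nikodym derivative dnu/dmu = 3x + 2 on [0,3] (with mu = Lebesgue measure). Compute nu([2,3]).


nu(A) = integral_A (dnu/dmu) dmu = integral_2^3 (3x + 2) dx
Step 1: Antiderivative F(x) = (3/2)x^2 + 2x
Step 2: F(3) = (3/2)*3^2 + 2*3 = 13.5 + 6 = 19.5
Step 3: F(2) = (3/2)*2^2 + 2*2 = 6 + 4 = 10
Step 4: nu([2,3]) = F(3) - F(2) = 19.5 - 10 = 9.5


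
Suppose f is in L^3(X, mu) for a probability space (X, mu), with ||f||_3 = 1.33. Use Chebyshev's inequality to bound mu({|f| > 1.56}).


Chebyshev/Markov inequality: mu(|f| > eps) <= (||f||_p / eps)^p
Step 1: ||f||_3 / eps = 1.33 / 1.56 = 0.852564
Step 2: Raise to power p = 3:
  (0.852564)^3 = 0.619699
Step 3: Therefore mu(|f| > 1.56) <= 0.619699


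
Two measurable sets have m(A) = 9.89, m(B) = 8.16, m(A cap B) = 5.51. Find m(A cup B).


By inclusion-exclusion: m(A u B) = m(A) + m(B) - m(A n B)
= 9.89 + 8.16 - 5.51
= 12.54


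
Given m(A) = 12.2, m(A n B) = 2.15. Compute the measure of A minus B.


m(A \ B) = m(A) - m(A n B)
= 12.2 - 2.15
= 10.05


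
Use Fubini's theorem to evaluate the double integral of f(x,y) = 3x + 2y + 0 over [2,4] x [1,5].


By Fubini, integrate in x first, then y.
Step 1: Fix y, integrate over x in [2,4]:
  integral(3x + 2y + 0, x=2..4)
  = 3*(4^2 - 2^2)/2 + (2y + 0)*(4 - 2)
  = 18 + (2y + 0)*2
  = 18 + 4y + 0
  = 18 + 4y
Step 2: Integrate over y in [1,5]:
  integral(18 + 4y, y=1..5)
  = 18*4 + 4*(5^2 - 1^2)/2
  = 72 + 48
  = 120


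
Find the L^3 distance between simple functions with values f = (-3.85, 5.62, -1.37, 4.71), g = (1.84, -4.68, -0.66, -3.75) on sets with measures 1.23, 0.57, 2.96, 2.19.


Step 1: Compute differences f_i - g_i:
  -3.85 - 1.84 = -5.69
  5.62 - -4.68 = 10.3
  -1.37 - -0.66 = -0.71
  4.71 - -3.75 = 8.46
Step 2: Compute |diff|^3 * measure for each set:
  |-5.69|^3 * 1.23 = 184.220009 * 1.23 = 226.590611
  |10.3|^3 * 0.57 = 1092.727 * 0.57 = 622.85439
  |-0.71|^3 * 2.96 = 0.357911 * 2.96 = 1.059417
  |8.46|^3 * 2.19 = 605.495736 * 2.19 = 1326.035662
Step 3: Sum = 2176.540079
Step 4: ||f-g||_3 = (2176.540079)^(1/3) = 12.959519


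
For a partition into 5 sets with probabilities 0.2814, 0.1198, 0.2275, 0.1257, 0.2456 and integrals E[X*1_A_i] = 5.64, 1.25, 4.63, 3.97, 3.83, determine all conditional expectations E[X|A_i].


For each cell A_i: E[X|A_i] = E[X*1_A_i] / P(A_i)
Step 1: E[X|A_1] = 5.64 / 0.2814 = 20.042644
Step 2: E[X|A_2] = 1.25 / 0.1198 = 10.434057
Step 3: E[X|A_3] = 4.63 / 0.2275 = 20.351648
Step 4: E[X|A_4] = 3.97 / 0.1257 = 31.583134
Step 5: E[X|A_5] = 3.83 / 0.2456 = 15.594463
Verification: E[X] = sum E[X*1_A_i] = 5.64 + 1.25 + 4.63 + 3.97 + 3.83 = 19.32


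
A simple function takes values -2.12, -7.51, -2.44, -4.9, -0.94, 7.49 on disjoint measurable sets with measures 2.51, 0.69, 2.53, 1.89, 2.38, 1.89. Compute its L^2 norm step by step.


Step 1: Compute |f_i|^2 for each value:
  |-2.12|^2 = 4.4944
  |-7.51|^2 = 56.4001
  |-2.44|^2 = 5.9536
  |-4.9|^2 = 24.01
  |-0.94|^2 = 0.8836
  |7.49|^2 = 56.1001
Step 2: Multiply by measures and sum:
  4.4944 * 2.51 = 11.280944
  56.4001 * 0.69 = 38.916069
  5.9536 * 2.53 = 15.062608
  24.01 * 1.89 = 45.3789
  0.8836 * 2.38 = 2.102968
  56.1001 * 1.89 = 106.029189
Sum = 11.280944 + 38.916069 + 15.062608 + 45.3789 + 2.102968 + 106.029189 = 218.770678
Step 3: Take the p-th root:
||f||_2 = (218.770678)^(1/2) = 14.790898


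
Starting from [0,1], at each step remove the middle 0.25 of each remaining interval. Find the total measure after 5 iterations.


Step 1: At each step, fraction remaining = 1 - 0.25 = 0.75
Step 2: After 5 steps, measure = (0.75)^5
Step 3: Computing the power step by step:
  After step 1: 0.75
  After step 2: 0.5625
  After step 3: 0.421875
  After step 4: 0.316406
  After step 5: 0.237305
Result = 0.237305


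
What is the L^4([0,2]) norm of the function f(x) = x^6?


Step 1: ||f||_4 = (integral_0^2 |x^6|^4 dx)^(1/4)
     = (integral_0^2 x^24 dx)^(1/4)
Step 2: integral_0^2 x^24 dx = [x^25/(25)] from 0 to 2 = 2^25/25
     = 33554432/25 = 1.342177e+06
Step 3: ||f||_4 = (1.342177e+06)^(1/4) = 34.037094


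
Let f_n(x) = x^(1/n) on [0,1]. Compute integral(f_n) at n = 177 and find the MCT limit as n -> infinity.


At n = 177: f_177(x) = x^(1/177).
Step 1: integral(x^(1/177), 0, 1) = [x^(1/177+1) / (1/177+1)] from 0 to 1
     = 1 / (1/177 + 1) = 1 / ((177+1)/177) = 177/(177+1)
     = 177/178 = 0.994382
Step 2: As n -> infinity, f_n(x) = x^(1/n) -> 1 for x in (0,1], and f_n is increasing in n.
By MCT, lim_n integral(f_n) = integral(lim_n f_n) = integral(1, 0, 1) = 1.
Step 3: Verify convergence: 177/178 = 0.994382 -> 1


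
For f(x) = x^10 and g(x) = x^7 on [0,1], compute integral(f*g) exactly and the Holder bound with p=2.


Step 1: Exact integral of f*g = integral(x^17, 0, 1) = 1/18
     = 0.055556
Step 2: Holder bound with p=2, q=2:
  ||f||_p = (integral x^20 dx)^(1/2) = (1/21)^(1/2) = 0.218218
  ||g||_q = (integral x^14 dx)^(1/2) = (1/15)^(1/2) = 0.258199
Step 3: Holder bound = ||f||_p * ||g||_q = 0.218218 * 0.258199 = 0.056344
Verification: 0.055556 <= 0.056344 (Holder holds)


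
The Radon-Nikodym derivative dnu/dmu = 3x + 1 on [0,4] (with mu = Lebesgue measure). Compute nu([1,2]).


nu(A) = integral_A (dnu/dmu) dmu = integral_1^2 (3x + 1) dx
Step 1: Antiderivative F(x) = (3/2)x^2 + 1x
Step 2: F(2) = (3/2)*2^2 + 1*2 = 6 + 2 = 8
Step 3: F(1) = (3/2)*1^2 + 1*1 = 1.5 + 1 = 2.5
Step 4: nu([1,2]) = F(2) - F(1) = 8 - 2.5 = 5.5


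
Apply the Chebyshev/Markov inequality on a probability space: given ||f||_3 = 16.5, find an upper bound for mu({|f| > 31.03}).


Chebyshev/Markov inequality: mu(|f| > eps) <= (||f||_p / eps)^p
Step 1: ||f||_3 / eps = 16.5 / 31.03 = 0.531743
Step 2: Raise to power p = 3:
  (0.531743)^3 = 0.150351
Step 3: Therefore mu(|f| > 31.03) <= 0.150351


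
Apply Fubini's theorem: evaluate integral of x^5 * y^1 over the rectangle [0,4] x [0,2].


By Fubini's theorem, the double integral factors as a product of single integrals:
Step 1: integral_0^4 x^5 dx = [x^6/6] from 0 to 4
     = 4^6/6 = 682.666667
Step 2: integral_0^2 y^1 dy = [y^2/2] from 0 to 2
     = 2^2/2 = 2
Step 3: Double integral = 682.666667 * 2 = 1365.333333


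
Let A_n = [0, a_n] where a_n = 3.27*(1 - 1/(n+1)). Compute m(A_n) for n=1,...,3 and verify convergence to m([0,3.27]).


By continuity of measure from below: if A_n increases to A, then m(A_n) -> m(A).
Here A = [0, 3.27], so m(A) = 3.27
Step 1: a_1 = 3.27*(1 - 1/2) = 1.635, m(A_1) = 1.635
Step 2: a_2 = 3.27*(1 - 1/3) = 2.18, m(A_2) = 2.18
Step 3: a_3 = 3.27*(1 - 1/4) = 2.4525, m(A_3) = 2.4525
Limit: m(A_n) -> m([0,3.27]) = 3.27


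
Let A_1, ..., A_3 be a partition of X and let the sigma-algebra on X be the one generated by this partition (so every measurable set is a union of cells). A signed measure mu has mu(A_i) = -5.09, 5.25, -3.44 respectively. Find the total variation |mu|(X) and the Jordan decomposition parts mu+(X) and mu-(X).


Step 1: Every measurable set is a union of atoms (the cells / points), so a Hahn decomposition is
  obtained by grouping atoms by sign: P = union of atoms with mu > 0, N = union of the remaining atoms.
  Atoms in P (indices): 2;  atoms in N (indices): 1, 3
  Positive values: 5.25
  Negative values: -5.09, -3.44
Step 2: mu+(X) = mu(P) = sum of positive atom values = 5.25
Step 3: mu-(X) = -mu(N) = sum of |negative atom values| = 8.53
Step 4: |mu|(X) = mu+(X) + mu-(X) = 5.25 + 8.53 = 13.78


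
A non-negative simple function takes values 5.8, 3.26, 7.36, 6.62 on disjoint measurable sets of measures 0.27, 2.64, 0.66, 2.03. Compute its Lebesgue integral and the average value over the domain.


Step 1: Integral = sum(value_i * measure_i)
= 5.8*0.27 + 3.26*2.64 + 7.36*0.66 + 6.62*2.03
= 1.566 + 8.6064 + 4.8576 + 13.4386
= 28.4686
Step 2: Total measure of domain = 0.27 + 2.64 + 0.66 + 2.03 = 5.6
Step 3: Average value = 28.4686 / 5.6 = 5.083679


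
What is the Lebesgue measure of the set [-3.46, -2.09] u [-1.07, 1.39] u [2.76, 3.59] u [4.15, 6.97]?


For pairwise disjoint intervals, m(union) = sum of lengths.
= (-2.09 - -3.46) + (1.39 - -1.07) + (3.59 - 2.76) + (6.97 - 4.15)
= 1.37 + 2.46 + 0.83 + 2.82
= 7.48


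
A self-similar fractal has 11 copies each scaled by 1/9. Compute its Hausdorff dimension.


For a self-similar set with N copies scaled by 1/r:
dim_H = log(N)/log(r) = log(11)/log(9)
= 2.397895/2.197225
= 1.091329


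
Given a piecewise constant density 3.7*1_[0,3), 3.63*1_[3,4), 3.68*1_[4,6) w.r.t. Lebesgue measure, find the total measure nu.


Integrate each piece of the Radon-Nikodym derivative:
Step 1: integral_0^3 3.7 dx = 3.7*(3-0) = 3.7*3 = 11.1
Step 2: integral_3^4 3.63 dx = 3.63*(4-3) = 3.63*1 = 3.63
Step 3: integral_4^6 3.68 dx = 3.68*(6-4) = 3.68*2 = 7.36
Total: 11.1 + 3.63 + 7.36 = 22.09


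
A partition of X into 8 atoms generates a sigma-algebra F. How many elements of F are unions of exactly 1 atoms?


Each element of F is a union of some subset of the 8 atoms.
Elements that are unions of exactly 1 atoms correspond to 1-element subsets of the 8 atoms.
Count = C(8, 1) = 8! / (1! * 7!) = 8.


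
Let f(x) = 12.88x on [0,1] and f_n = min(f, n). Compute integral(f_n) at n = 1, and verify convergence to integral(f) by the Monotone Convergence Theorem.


f(x) = 12.88x on [0,1]; f_n(x) = min(12.88x, n). At n = 1:
Step 1: f(x) reaches 1 at x = 1/12.88 = 0.07764
Step 2: integral(f_1) = integral(12.88x, 0, 0.07764) + integral(1, 0.07764, 1)
       = 12.88*0.07764^2/2 + 1*(1 - 0.07764)
       = 0.03882 + 0.92236
       = 0.96118
Step 3: As n -> infinity, f_n increases to f, so by MCT integral(f_n) -> integral(f) = 12.88/2 = 6.44.
Convergence: integral(f_1) = 0.96118 -> 6.44 as n -> infinity


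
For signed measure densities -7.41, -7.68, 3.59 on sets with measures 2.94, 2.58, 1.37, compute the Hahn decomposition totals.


Step 1: Compute signed measure on each set:
  Set 1: -7.41 * 2.94 = -21.7854
  Set 2: -7.68 * 2.58 = -19.8144
  Set 3: 3.59 * 1.37 = 4.9183
Step 2: Total signed measure = (-21.7854) + (-19.8144) + (4.9183)
     = -36.6815
Step 3: Positive part mu+(X) = sum of positive contributions = 4.9183
Step 4: Negative part mu-(X) = |sum of negative contributions| = 41.5998


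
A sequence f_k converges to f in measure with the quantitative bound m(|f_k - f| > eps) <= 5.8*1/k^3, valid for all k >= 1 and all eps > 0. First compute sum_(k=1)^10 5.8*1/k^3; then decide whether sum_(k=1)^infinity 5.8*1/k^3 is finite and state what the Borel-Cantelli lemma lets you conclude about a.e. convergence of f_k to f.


Step 1: List the terms 5.8*1/k^3 for k = 1 to 10:
  k=1: 5.8
  k=2: 0.725
  k=3: 0.214815
  k=4: 0.090625
  k=5: 0.0464
  k=6: 0.026852
  k=7: 0.01691
  k=8: 0.011328
  k=9: 0.007956
  k=10: 0.0058
Step 2: Partial sum = 5.8 + 0.725 + 0.214815 + 0.090625 + 0.0464 + 0.026852 + 0.01691 + 0.011328 + 0.007956 + 0.0058
     = 6.945686
Step 3: The full series sum_(k>=1) 5.8*1/k^3 converges (p-series with p = 3 > 1; a constant multiple of a convergent series converges).
Step 4: Fix eps > 0. Since sum_k m(|f_k - f| > eps) < infinity, the Borel-Cantelli lemma gives
        m(limsup_k {|f_k - f| > eps}) = 0, i.e. for a.e. x, |f_k(x) - f(x)| <= eps for all large k.
        Applying this with eps = 1/j for j = 1, 2, ... and intersecting the countably many full-measure sets,
        for a.e. x we get limsup_k |f_k(x) - f(x)| <= 1/j for every j, hence f_k -> f almost everywhere.
Conclusion: series converges; Borel-Cantelli yields f_k -> f a.e.


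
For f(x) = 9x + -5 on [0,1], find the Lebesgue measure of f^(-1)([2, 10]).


f^(-1)([2, 10]) = {x : 2 <= 9x + -5 <= 10}
Solving: (2 - -5)/9 <= x <= (10 - -5)/9
= [0.777778, 1.666667]
Intersecting with [0,1]: [0.777778, 1]
Measure = 1 - 0.777778 = 0.222222


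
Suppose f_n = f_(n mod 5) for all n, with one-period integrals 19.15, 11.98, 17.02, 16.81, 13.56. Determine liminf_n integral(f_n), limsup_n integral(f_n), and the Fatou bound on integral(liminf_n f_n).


The sequence (integral(f_n)) is periodic with period 5, repeating the values 19.15, 11.98, 17.02, 16.81, 13.56 indefinitely.
Step 1: For a periodic sequence, every tail (a_m, a_(m+1), ...) contains all 5 period values infinitely often.
Step 2: Hence inf of every tail = min of the period values = min(19.15, 11.98, 17.02, 16.81, 13.56) = 11.98.
        liminf_n integral(f_n) = sup over m of (inf of tail from m) = 11.98.
Step 3: Similarly sup of every tail = max of the period values = 19.15.
        limsup_n integral(f_n) = 19.15.
Step 4: Fatou's lemma: integral(liminf_n f_n) <= liminf_n integral(f_n) = 11.98.
        So the integral of the pointwise liminf is at most 11.98.


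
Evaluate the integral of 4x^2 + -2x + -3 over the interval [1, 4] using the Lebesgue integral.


The Lebesgue integral of a Riemann-integrable function agrees with the Riemann integral.
Antiderivative F(x) = (4/3)x^3 + (-2/2)x^2 + -3x
F(4) = (4/3)*4^3 + (-2/2)*4^2 + -3*4
     = (4/3)*64 + (-2/2)*16 + -3*4
     = 85.333333 + -16 + -12
     = 57.333333
F(1) = -2.666667
Integral = F(4) - F(1) = 57.333333 - -2.666667 = 60


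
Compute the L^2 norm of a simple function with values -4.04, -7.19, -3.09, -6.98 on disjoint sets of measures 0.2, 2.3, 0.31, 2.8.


Step 1: Compute |f_i|^2 for each value:
  |-4.04|^2 = 16.3216
  |-7.19|^2 = 51.6961
  |-3.09|^2 = 9.5481
  |-6.98|^2 = 48.7204
Step 2: Multiply by measures and sum:
  16.3216 * 0.2 = 3.26432
  51.6961 * 2.3 = 118.90103
  9.5481 * 0.31 = 2.959911
  48.7204 * 2.8 = 136.41712
Sum = 3.26432 + 118.90103 + 2.959911 + 136.41712 = 261.542381
Step 3: Take the p-th root:
||f||_2 = (261.542381)^(1/2) = 16.172272


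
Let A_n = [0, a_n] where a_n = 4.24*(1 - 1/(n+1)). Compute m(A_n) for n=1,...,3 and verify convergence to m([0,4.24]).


By continuity of measure from below: if A_n increases to A, then m(A_n) -> m(A).
Here A = [0, 4.24], so m(A) = 4.24
Step 1: a_1 = 4.24*(1 - 1/2) = 2.12, m(A_1) = 2.12
Step 2: a_2 = 4.24*(1 - 1/3) = 2.8267, m(A_2) = 2.8267
Step 3: a_3 = 4.24*(1 - 1/4) = 3.18, m(A_3) = 3.18
Limit: m(A_n) -> m([0,4.24]) = 4.24


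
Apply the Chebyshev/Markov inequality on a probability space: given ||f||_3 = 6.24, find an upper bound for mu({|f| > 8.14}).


Chebyshev/Markov inequality: mu(|f| > eps) <= (||f||_p / eps)^p
Step 1: ||f||_3 / eps = 6.24 / 8.14 = 0.766585
Step 2: Raise to power p = 3:
  (0.766585)^3 = 0.450485
Step 3: Therefore mu(|f| > 8.14) <= 0.450485


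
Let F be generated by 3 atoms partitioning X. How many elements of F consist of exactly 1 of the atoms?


Each element of F is a union of some subset of the 3 atoms.
Elements that are unions of exactly 1 atoms correspond to 1-element subsets of the 3 atoms.
Count = C(3, 1) = 3! / (1! * 2!) = 3.


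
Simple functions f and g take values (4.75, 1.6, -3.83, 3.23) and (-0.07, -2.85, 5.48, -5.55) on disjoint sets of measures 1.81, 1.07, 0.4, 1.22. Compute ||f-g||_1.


Step 1: Compute differences f_i - g_i:
  4.75 - -0.07 = 4.82
  1.6 - -2.85 = 4.45
  -3.83 - 5.48 = -9.31
  3.23 - -5.55 = 8.78
Step 2: Compute |diff|^1 * measure for each set:
  |4.82|^1 * 1.81 = 4.82 * 1.81 = 8.7242
  |4.45|^1 * 1.07 = 4.45 * 1.07 = 4.7615
  |-9.31|^1 * 0.4 = 9.31 * 0.4 = 3.724
  |8.78|^1 * 1.22 = 8.78 * 1.22 = 10.7116
Step 3: Sum = 27.9213
Step 4: ||f-g||_1 = (27.9213)^(1/1) = 27.9213


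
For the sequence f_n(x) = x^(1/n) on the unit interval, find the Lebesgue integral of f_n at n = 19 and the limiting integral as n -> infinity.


At n = 19: f_19(x) = x^(1/19).
Step 1: integral(x^(1/19), 0, 1) = [x^(1/19+1) / (1/19+1)] from 0 to 1
     = 1 / (1/19 + 1) = 1 / ((19+1)/19) = 19/(19+1)
     = 19/20 = 0.95
Step 2: As n -> infinity, f_n(x) = x^(1/n) -> 1 for x in (0,1], and f_n is increasing in n.
By MCT, lim_n integral(f_n) = integral(lim_n f_n) = integral(1, 0, 1) = 1.
Step 3: Verify convergence: 19/20 = 0.95 -> 1


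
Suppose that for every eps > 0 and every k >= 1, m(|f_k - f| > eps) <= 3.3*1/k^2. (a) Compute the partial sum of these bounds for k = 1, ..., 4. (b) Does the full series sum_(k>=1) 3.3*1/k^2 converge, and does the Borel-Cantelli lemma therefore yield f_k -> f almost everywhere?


Step 1: List the terms 3.3*1/k^2 for k = 1 to 4:
  k=1: 3.3
  k=2: 0.825
  k=3: 0.366667
  k=4: 0.20625
Step 2: Partial sum = 3.3 + 0.825 + 0.366667 + 0.20625
     = 4.697917
Step 3: The full series sum_(k>=1) 3.3*1/k^2 converges (p-series with p = 2 > 1; a constant multiple of a convergent series converges).
Step 4: Fix eps > 0. Since sum_k m(|f_k - f| > eps) < infinity, the Borel-Cantelli lemma gives
        m(limsup_k {|f_k - f| > eps}) = 0, i.e. for a.e. x, |f_k(x) - f(x)| <= eps for all large k.
        Applying this with eps = 1/j for j = 1, 2, ... and intersecting the countably many full-measure sets,
        for a.e. x we get limsup_k |f_k(x) - f(x)| <= 1/j for every j, hence f_k -> f almost everywhere.
Conclusion: series converges; Borel-Cantelli yields f_k -> f a.e.


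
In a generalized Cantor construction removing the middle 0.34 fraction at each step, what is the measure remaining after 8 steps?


Step 1: At each step, fraction remaining = 1 - 0.34 = 0.66
Step 2: After 8 steps, measure = (0.66)^8
Result = 0.036004


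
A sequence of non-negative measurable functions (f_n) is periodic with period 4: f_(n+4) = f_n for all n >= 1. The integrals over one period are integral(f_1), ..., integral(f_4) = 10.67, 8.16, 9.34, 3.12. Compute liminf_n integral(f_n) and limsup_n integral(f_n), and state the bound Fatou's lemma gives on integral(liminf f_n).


The sequence (integral(f_n)) is periodic with period 4, repeating the values 10.67, 8.16, 9.34, 3.12 indefinitely.
Step 1: For a periodic sequence, every tail (a_m, a_(m+1), ...) contains all 4 period values infinitely often.
Step 2: Hence inf of every tail = min of the period values = min(10.67, 8.16, 9.34, 3.12) = 3.12.
        liminf_n integral(f_n) = sup over m of (inf of tail from m) = 3.12.
Step 3: Similarly sup of every tail = max of the period values = 10.67.
        limsup_n integral(f_n) = 10.67.
Step 4: Fatou's lemma: integral(liminf_n f_n) <= liminf_n integral(f_n) = 3.12.
        So the integral of the pointwise liminf is at most 3.12.


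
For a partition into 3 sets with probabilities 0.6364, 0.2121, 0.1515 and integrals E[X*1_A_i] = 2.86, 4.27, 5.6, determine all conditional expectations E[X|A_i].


For each cell A_i: E[X|A_i] = E[X*1_A_i] / P(A_i)
Step 1: E[X|A_1] = 2.86 / 0.6364 = 4.494029
Step 2: E[X|A_2] = 4.27 / 0.2121 = 20.132013
Step 3: E[X|A_3] = 5.6 / 0.1515 = 36.963696
Verification: E[X] = sum E[X*1_A_i] = 2.86 + 4.27 + 5.6 = 12.73


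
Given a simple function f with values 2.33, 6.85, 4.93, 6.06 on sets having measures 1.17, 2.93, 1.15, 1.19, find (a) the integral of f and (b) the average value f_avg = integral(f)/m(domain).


Step 1: Integral = sum(value_i * measure_i)
= 2.33*1.17 + 6.85*2.93 + 4.93*1.15 + 6.06*1.19
= 2.7261 + 20.0705 + 5.6695 + 7.2114
= 35.6775
Step 2: Total measure of domain = 1.17 + 2.93 + 1.15 + 1.19 = 6.44
Step 3: Average value = 35.6775 / 6.44 = 5.539984


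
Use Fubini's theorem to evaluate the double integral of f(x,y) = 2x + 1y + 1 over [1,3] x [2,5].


By Fubini, integrate in x first, then y.
Step 1: Fix y, integrate over x in [1,3]:
  integral(2x + 1y + 1, x=1..3)
  = 2*(3^2 - 1^2)/2 + (1y + 1)*(3 - 1)
  = 8 + (1y + 1)*2
  = 8 + 2y + 2
  = 10 + 2y
Step 2: Integrate over y in [2,5]:
  integral(10 + 2y, y=2..5)
  = 10*3 + 2*(5^2 - 2^2)/2
  = 30 + 21
  = 51


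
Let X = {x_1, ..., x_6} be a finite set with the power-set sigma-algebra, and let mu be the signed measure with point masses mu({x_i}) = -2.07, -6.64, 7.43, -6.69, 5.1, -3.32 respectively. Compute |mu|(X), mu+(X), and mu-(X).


Step 1: Every measurable set is a union of atoms (the cells / points), so a Hahn decomposition is
  obtained by grouping atoms by sign: P = union of atoms with mu > 0, N = union of the remaining atoms.
  Atoms in P (indices): 3, 5;  atoms in N (indices): 1, 2, 4, 6
  Positive values: 7.43, 5.1
  Negative values: -2.07, -6.64, -6.69, -3.32
Step 2: mu+(X) = mu(P) = sum of positive atom values = 12.53
Step 3: mu-(X) = -mu(N) = sum of |negative atom values| = 18.72
Step 4: |mu|(X) = mu+(X) + mu-(X) = 12.53 + 18.72 = 31.25


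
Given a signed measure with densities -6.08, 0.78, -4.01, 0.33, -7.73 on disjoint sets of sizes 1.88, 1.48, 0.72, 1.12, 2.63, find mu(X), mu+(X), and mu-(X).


Step 1: Compute signed measure on each set:
  Set 1: -6.08 * 1.88 = -11.4304
  Set 2: 0.78 * 1.48 = 1.1544
  Set 3: -4.01 * 0.72 = -2.8872
  Set 4: 0.33 * 1.12 = 0.3696
  Set 5: -7.73 * 2.63 = -20.3299
Step 2: Total signed measure = (-11.4304) + (1.1544) + (-2.8872) + (0.3696) + (-20.3299)
     = -33.1235
Step 3: Positive part mu+(X) = sum of positive contributions = 1.524
Step 4: Negative part mu-(X) = |sum of negative contributions| = 34.6475


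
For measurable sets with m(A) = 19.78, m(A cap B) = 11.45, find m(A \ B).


m(A \ B) = m(A) - m(A n B)
= 19.78 - 11.45
= 8.33


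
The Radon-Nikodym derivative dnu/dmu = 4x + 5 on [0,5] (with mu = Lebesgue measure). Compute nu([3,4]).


nu(A) = integral_A (dnu/dmu) dmu = integral_3^4 (4x + 5) dx
Step 1: Antiderivative F(x) = (4/2)x^2 + 5x
Step 2: F(4) = (4/2)*4^2 + 5*4 = 32 + 20 = 52
Step 3: F(3) = (4/2)*3^2 + 5*3 = 18 + 15 = 33
Step 4: nu([3,4]) = F(4) - F(3) = 52 - 33 = 19


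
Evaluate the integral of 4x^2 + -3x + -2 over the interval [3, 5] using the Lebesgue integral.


The Lebesgue integral of a Riemann-integrable function agrees with the Riemann integral.
Antiderivative F(x) = (4/3)x^3 + (-3/2)x^2 + -2x
F(5) = (4/3)*5^3 + (-3/2)*5^2 + -2*5
     = (4/3)*125 + (-3/2)*25 + -2*5
     = 166.666667 + -37.5 + -10
     = 119.166667
F(3) = 16.5
Integral = F(5) - F(3) = 119.166667 - 16.5 = 102.666667


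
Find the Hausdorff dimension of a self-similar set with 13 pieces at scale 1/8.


For a self-similar set with N copies scaled by 1/r:
dim_H = log(N)/log(r) = log(13)/log(8)
= 2.564949/2.079442
= 1.23348


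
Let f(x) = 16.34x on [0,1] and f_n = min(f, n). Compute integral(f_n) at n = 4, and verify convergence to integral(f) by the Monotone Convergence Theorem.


f(x) = 16.34x on [0,1]; f_n(x) = min(16.34x, n). At n = 4:
Step 1: f(x) reaches 4 at x = 4/16.34 = 0.244798
Step 2: integral(f_4) = integral(16.34x, 0, 0.244798) + integral(4, 0.244798, 1)
       = 16.34*0.244798^2/2 + 4*(1 - 0.244798)
       = 0.489596 + 3.020808
       = 3.510404
Step 3: As n -> infinity, f_n increases to f, so by MCT integral(f_n) -> integral(f) = 16.34/2 = 8.17.
Convergence: integral(f_4) = 3.510404 -> 8.17 as n -> infinity


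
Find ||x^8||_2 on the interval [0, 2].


Step 1: ||f||_2 = (integral_0^2 |x^8|^2 dx)^(1/2)
     = (integral_0^2 x^16 dx)^(1/2)
Step 2: integral_0^2 x^16 dx = [x^17/(17)] from 0 to 2 = 2^17/17
     = 131072/17 = 7710.117647
Step 3: ||f||_2 = (7710.117647)^(1/2) = 87.807276


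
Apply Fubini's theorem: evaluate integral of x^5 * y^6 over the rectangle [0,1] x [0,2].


By Fubini's theorem, the double integral factors as a product of single integrals:
Step 1: integral_0^1 x^5 dx = [x^6/6] from 0 to 1
     = 1^6/6 = 0.166667
Step 2: integral_0^2 y^6 dy = [y^7/7] from 0 to 2
     = 2^7/7 = 18.285714
Step 3: Double integral = 0.166667 * 18.285714 = 3.047619


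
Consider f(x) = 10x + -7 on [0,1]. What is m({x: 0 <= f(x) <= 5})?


f^(-1)([0, 5]) = {x : 0 <= 10x + -7 <= 5}
Solving: (0 - -7)/10 <= x <= (5 - -7)/10
= [0.7, 1.2]
Intersecting with [0,1]: [0.7, 1]
Measure = 1 - 0.7 = 0.3


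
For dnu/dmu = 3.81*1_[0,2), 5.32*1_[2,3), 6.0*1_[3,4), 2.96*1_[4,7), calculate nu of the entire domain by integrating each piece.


Integrate each piece of the Radon-Nikodym derivative:
Step 1: integral_0^2 3.81 dx = 3.81*(2-0) = 3.81*2 = 7.62
Step 2: integral_2^3 5.32 dx = 5.32*(3-2) = 5.32*1 = 5.32
Step 3: integral_3^4 6.0 dx = 6.0*(4-3) = 6.0*1 = 6
Step 4: integral_4^7 2.96 dx = 2.96*(7-4) = 2.96*3 = 8.88
Total: 7.62 + 5.32 + 6 + 8.88 = 27.82


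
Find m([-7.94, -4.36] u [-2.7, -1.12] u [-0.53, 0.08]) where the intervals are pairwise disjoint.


For pairwise disjoint intervals, m(union) = sum of lengths.
= (-4.36 - -7.94) + (-1.12 - -2.7) + (0.08 - -0.53)
= 3.58 + 1.58 + 0.61
= 5.77


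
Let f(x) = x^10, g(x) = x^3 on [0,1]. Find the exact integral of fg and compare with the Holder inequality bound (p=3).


Step 1: Exact integral of f*g = integral(x^13, 0, 1) = 1/14
     = 0.071429
Step 2: Holder bound with p=3, q=1.5:
  ||f||_p = (integral x^30 dx)^(1/3) = (1/31)^(1/3) = 0.318331
  ||g||_q = (integral x^4.5 dx)^(1/1.5) = (1/5.5)^(1/1.5) = 0.320941
Step 3: Holder bound = ||f||_p * ||g||_q = 0.318331 * 0.320941 = 0.102166
Verification: 0.071429 <= 0.102166 (Holder holds)


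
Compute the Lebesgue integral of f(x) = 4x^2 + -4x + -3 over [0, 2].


The Lebesgue integral of a Riemann-integrable function agrees with the Riemann integral.
Antiderivative F(x) = (4/3)x^3 + (-4/2)x^2 + -3x
F(2) = (4/3)*2^3 + (-4/2)*2^2 + -3*2
     = (4/3)*8 + (-4/2)*4 + -3*2
     = 10.666667 + -8 + -6
     = -3.333333
F(0) = 0.0
Integral = F(2) - F(0) = -3.333333 - 0.0 = -3.333333


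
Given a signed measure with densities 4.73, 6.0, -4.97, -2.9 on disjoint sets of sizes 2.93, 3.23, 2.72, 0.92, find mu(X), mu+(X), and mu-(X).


Step 1: Compute signed measure on each set:
  Set 1: 4.73 * 2.93 = 13.8589
  Set 2: 6.0 * 3.23 = 19.38
  Set 3: -4.97 * 2.72 = -13.5184
  Set 4: -2.9 * 0.92 = -2.668
Step 2: Total signed measure = (13.8589) + (19.38) + (-13.5184) + (-2.668)
     = 17.0525
Step 3: Positive part mu+(X) = sum of positive contributions = 33.2389
Step 4: Negative part mu-(X) = |sum of negative contributions| = 16.1864


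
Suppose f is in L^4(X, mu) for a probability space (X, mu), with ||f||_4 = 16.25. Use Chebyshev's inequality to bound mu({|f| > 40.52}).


Chebyshev/Markov inequality: mu(|f| > eps) <= (||f||_p / eps)^p
Step 1: ||f||_4 / eps = 16.25 / 40.52 = 0.401037
Step 2: Raise to power p = 4:
  (0.401037)^4 = 0.025866
Step 3: Therefore mu(|f| > 40.52) <= 0.025866


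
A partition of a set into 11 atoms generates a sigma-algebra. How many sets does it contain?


Each element of the sigma-algebra is a union of some subset of the 11 atoms.
The number of such subsets is 2^11 = 2048.


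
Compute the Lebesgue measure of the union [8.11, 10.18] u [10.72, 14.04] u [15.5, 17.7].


For pairwise disjoint intervals, m(union) = sum of lengths.
= (10.18 - 8.11) + (14.04 - 10.72) + (17.7 - 15.5)
= 2.07 + 3.32 + 2.2
= 7.59


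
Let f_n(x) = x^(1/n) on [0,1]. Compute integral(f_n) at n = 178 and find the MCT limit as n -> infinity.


At n = 178: f_178(x) = x^(1/178).
Step 1: integral(x^(1/178), 0, 1) = [x^(1/178+1) / (1/178+1)] from 0 to 1
     = 1 / (1/178 + 1) = 1 / ((178+1)/178) = 178/(178+1)
     = 178/179 = 0.994413
Step 2: As n -> infinity, f_n(x) = x^(1/n) -> 1 for x in (0,1], and f_n is increasing in n.
By MCT, lim_n integral(f_n) = integral(lim_n f_n) = integral(1, 0, 1) = 1.
Step 3: Verify convergence: 178/179 = 0.994413 -> 1


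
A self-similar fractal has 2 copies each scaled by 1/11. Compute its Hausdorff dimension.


For a self-similar set with N copies scaled by 1/r:
dim_H = log(N)/log(r) = log(2)/log(11)
= 0.693147/2.397895
= 0.289065


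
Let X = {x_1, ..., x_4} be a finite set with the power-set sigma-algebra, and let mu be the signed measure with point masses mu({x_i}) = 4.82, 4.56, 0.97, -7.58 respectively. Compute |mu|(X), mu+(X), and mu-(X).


Step 1: Every measurable set is a union of atoms (the cells / points), so a Hahn decomposition is
  obtained by grouping atoms by sign: P = union of atoms with mu > 0, N = union of the remaining atoms.
  Atoms in P (indices): 1, 2, 3;  atoms in N (indices): 4
  Positive values: 4.82, 4.56, 0.97
  Negative values: -7.58
Step 2: mu+(X) = mu(P) = sum of positive atom values = 10.35
Step 3: mu-(X) = -mu(N) = sum of |negative atom values| = 7.58
Step 4: |mu|(X) = mu+(X) + mu-(X) = 10.35 + 7.58 = 17.93


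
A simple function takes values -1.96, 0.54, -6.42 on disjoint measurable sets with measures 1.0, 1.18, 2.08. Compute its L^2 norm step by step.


Step 1: Compute |f_i|^2 for each value:
  |-1.96|^2 = 3.8416
  |0.54|^2 = 0.2916
  |-6.42|^2 = 41.2164
Step 2: Multiply by measures and sum:
  3.8416 * 1.0 = 3.8416
  0.2916 * 1.18 = 0.344088
  41.2164 * 2.08 = 85.730112
Sum = 3.8416 + 0.344088 + 85.730112 = 89.9158
Step 3: Take the p-th root:
||f||_2 = (89.9158)^(1/2) = 9.482394


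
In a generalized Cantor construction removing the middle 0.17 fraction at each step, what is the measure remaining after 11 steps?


Step 1: At each step, fraction remaining = 1 - 0.17 = 0.83
Step 2: After 11 steps, measure = (0.83)^11
Result = 0.128783
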